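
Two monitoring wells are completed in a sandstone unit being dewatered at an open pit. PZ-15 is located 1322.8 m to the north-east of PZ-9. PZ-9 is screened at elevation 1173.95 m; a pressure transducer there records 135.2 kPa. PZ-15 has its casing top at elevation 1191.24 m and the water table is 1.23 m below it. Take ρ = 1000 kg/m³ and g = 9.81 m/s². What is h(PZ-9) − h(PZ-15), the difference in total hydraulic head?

Pressure head at PZ-9: ψ = P/(ρg) = 135.2×1000 / (1000 × 9.81) = 13.78 m.
Total head at PZ-9: h = z + ψ = 1173.95 + 13.78 = 1187.73 m.
Total head at PZ-15: h = 1191.24 − 1.23 = 1190.01 m.
Head difference: h(PZ-9) − h(PZ-15) = 1187.73 − 1190.01 = -2.28 m.

Δh ≈ -2.28 m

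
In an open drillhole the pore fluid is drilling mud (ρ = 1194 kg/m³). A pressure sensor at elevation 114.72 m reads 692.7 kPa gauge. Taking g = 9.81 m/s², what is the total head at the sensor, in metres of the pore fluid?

ψ = P/(ρg) = 692.7×1000 / (1194 × 9.81) = 59.14 m.
h = z + ψ = 114.72 + 59.14 = 173.86 m.

h ≈ 173.86 m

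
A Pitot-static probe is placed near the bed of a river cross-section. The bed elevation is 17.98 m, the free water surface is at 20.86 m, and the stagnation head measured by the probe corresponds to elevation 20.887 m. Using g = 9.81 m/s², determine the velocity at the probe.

v ≈ 0.728 m/s

Near the bed, under hydrostatic conditions, the piezometric head (z + ψ) equals the free-surface elevation, 20.86 m.
Velocity head = total − piezometric = 20.887 − 20.86 = 0.027 m.
v = √(2g·h_v) = √(2 × 9.81 × 0.027) = 0.728 m/s.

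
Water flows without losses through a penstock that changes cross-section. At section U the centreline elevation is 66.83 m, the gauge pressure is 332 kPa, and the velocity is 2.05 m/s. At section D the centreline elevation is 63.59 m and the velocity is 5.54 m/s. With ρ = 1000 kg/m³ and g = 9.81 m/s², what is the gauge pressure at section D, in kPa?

Pressure head at U: ψ₁ = P₁/(ρg) = 332×1000 / (1000 × 9.81) = 33.84 m.
Velocity heads: v₁²/2g = 2.05²/19.62 = 0.214 m; v₂²/2g = 5.54²/19.62 = 1.564 m.
Total head H = z₁ + ψ₁ + v₁²/2g = 66.83 + 33.84 + 0.214 = 100.88 m.
ψ₂ = H − z₂ − v₂²/2g = 100.88 − 63.59 − 1.564 = 35.73 m.
P₂ = ρgψ₂ = 1000 × 9.81 × 35.73 ≈ 351 kPa.

P₂ ≈ 351 kPa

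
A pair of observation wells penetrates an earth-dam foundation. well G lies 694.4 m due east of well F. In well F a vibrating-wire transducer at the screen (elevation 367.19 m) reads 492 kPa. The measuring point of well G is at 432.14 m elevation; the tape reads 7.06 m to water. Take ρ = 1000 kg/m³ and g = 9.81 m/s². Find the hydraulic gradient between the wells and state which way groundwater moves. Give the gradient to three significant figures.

i ≈ 0.0111; groundwater flows toward the west

Pressure head at well F: ψ = P/(ρg) = 492×1000 / (1000 × 9.81) = 50.15 m.
Total head at well F: h = z + ψ = 367.19 + 50.15 = 417.34 m.
Total head at well G: h = 432.14 − 7.06 = 425.08 m.
Head difference: h(well F) − h(well G) = 417.34 − 425.08 = -7.74 m.
Hydraulic gradient: i = |Δh| / L = 7.74 / 694.4 = 0.0111.
Flow is from higher to lower head: from well G toward well F, i.e. toward the west.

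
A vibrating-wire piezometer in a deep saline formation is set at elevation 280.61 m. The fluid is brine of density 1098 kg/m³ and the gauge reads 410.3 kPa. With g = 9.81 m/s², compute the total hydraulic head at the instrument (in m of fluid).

h ≈ 318.70 m

ψ = P/(ρg) = 410.3×1000 / (1098 × 9.81) = 38.09 m.
h = z + ψ = 280.61 + 38.09 = 318.70 m.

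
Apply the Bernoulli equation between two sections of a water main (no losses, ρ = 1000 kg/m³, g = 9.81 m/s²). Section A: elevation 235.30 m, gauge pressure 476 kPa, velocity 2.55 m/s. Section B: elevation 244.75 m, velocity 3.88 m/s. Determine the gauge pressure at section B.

Pressure head at A: ψ₁ = P₁/(ρg) = 476×1000 / (1000 × 9.81) = 48.52 m.
Velocity heads: v₁²/2g = 2.55²/19.62 = 0.331 m; v₂²/2g = 3.88²/19.62 = 0.767 m.
Total head H = z₁ + ψ₁ + v₁²/2g = 235.30 + 48.52 + 0.331 = 284.15 m.
ψ₂ = H − z₂ − v₂²/2g = 284.15 − 244.75 − 0.767 = 38.63 m.
P₂ = ρgψ₂ = 1000 × 9.81 × 38.63 ≈ 379 kPa.

P₂ ≈ 379 kPa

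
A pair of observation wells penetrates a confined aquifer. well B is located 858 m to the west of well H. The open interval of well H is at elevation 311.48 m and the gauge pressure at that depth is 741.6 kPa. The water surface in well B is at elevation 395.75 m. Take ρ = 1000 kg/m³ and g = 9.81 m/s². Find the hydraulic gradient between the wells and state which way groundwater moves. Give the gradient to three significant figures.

i ≈ 0.0101; groundwater flows toward the east

Pressure head at well H: ψ = P/(ρg) = 741.6×1000 / (1000 × 9.81) = 75.60 m.
Total head at well H: h = z + ψ = 311.48 + 75.60 = 387.08 m.
Total head at well B: h = 395.75 m (water level in the piezometer is the total head).
Head difference: h(well H) − h(well B) = 387.08 − 395.75 = -8.67 m.
Hydraulic gradient: i = |Δh| / L = 8.67 / 858 = 0.0101.
Flow is from higher to lower head: from well B toward well H, i.e. toward the east.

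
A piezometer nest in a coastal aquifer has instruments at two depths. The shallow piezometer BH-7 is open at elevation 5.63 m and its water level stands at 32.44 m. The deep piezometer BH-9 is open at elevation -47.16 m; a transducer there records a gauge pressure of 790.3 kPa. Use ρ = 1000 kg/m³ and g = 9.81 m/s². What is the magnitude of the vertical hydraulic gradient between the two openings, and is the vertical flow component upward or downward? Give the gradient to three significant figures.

Total head at BH-7: h = 32.44 m (water level in the standpipe).
Pressure head at BH-9: ψ = P/(ρg) = 790.3×1000 / (1000 × 9.81) = 80.56 m.
Total head at BH-9: h = z + ψ = -47.16 + 80.56 = 33.40 m.
Δh = h(BH-7) − h(BH-9) = 32.44 − 33.40 = -0.96 m.
Vertical separation Δz = 5.63 − (-47.16) = 52.79 m.
|i_v| = |Δh| / Δz = 0.96 / 52.79 = 0.0182.
Head is higher in the deep piezometer, so vertical flow is upward (discharge condition).

|i_v| ≈ 0.0182; vertical flow is upward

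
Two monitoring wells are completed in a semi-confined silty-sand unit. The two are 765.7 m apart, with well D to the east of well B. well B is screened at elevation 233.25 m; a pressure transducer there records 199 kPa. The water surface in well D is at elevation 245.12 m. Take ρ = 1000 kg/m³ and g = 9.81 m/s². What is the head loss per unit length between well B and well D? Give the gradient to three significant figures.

Pressure head at well B: ψ = P/(ρg) = 199×1000 / (1000 × 9.81) = 20.29 m.
Total head at well B: h = z + ψ = 233.25 + 20.29 = 253.54 m.
Total head at well D: h = 245.12 m (water level in the piezometer is the total head).
Head difference: h(well B) − h(well D) = 253.54 − 245.12 = 8.42 m.
Hydraulic gradient: i = |Δh| / L = 8.42 / 765.7 = 0.0110.

i ≈ 0.0110 m/m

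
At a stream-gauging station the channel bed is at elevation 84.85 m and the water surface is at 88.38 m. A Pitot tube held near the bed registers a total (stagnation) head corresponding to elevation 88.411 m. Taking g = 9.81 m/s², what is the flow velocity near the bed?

Near the bed, under hydrostatic conditions, the piezometric head (z + ψ) equals the free-surface elevation, 88.38 m.
Velocity head = total − piezometric = 88.411 − 88.38 = 0.031 m.
v = √(2g·h_v) = √(2 × 9.81 × 0.031) = 0.780 m/s.

v ≈ 0.780 m/s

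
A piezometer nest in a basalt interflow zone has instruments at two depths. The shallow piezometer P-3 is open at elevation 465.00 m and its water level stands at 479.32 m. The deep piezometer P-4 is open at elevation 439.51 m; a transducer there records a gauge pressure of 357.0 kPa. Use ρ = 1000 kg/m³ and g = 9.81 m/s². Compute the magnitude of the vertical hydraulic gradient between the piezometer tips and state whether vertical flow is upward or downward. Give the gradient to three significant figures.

Total head at P-3: h = 479.32 m (water level in the standpipe).
Pressure head at P-4: ψ = P/(ρg) = 357.0×1000 / (1000 × 9.81) = 36.39 m.
Total head at P-4: h = z + ψ = 439.51 + 36.39 = 475.90 m.
Δh = h(P-3) − h(P-4) = 479.32 − 475.90 = 3.42 m.
Vertical separation Δz = 465.00 − 439.51 = 25.49 m.
|i_v| = |Δh| / Δz = 3.42 / 25.49 = 0.134.
Head is higher in the shallow piezometer, so vertical flow is downward (recharge condition).

|i_v| ≈ 0.134; vertical flow is downward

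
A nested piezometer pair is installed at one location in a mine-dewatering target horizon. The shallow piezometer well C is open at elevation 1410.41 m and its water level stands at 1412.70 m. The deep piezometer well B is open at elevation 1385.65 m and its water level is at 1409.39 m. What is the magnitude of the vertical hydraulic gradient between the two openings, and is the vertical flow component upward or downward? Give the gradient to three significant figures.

Total head at well C: h = 1412.70 m (water level in the standpipe).
Total head at well B: h = 1409.39 m.
Δh = h(well C) − h(well B) = 1412.70 − 1409.39 = 3.31 m.
Vertical separation Δz = 1410.41 − 1385.65 = 24.76 m.
|i_v| = |Δh| / Δz = 3.31 / 24.76 = 0.134.
Head is higher in the shallow piezometer, so vertical flow is downward (recharge condition).

|i_v| ≈ 0.134; vertical flow is downward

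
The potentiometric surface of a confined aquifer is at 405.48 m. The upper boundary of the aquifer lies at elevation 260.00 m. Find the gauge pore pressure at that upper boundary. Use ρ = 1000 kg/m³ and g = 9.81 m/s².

P ≈ 1430 kPa

Pressure head at the aquifer top: ψ = h − z = 405.48 − 260.00 = 145.48 m.
P = ρgψ = 1000 × 9.81 × 145.48 = 1427159 Pa ≈ 1430 kPa.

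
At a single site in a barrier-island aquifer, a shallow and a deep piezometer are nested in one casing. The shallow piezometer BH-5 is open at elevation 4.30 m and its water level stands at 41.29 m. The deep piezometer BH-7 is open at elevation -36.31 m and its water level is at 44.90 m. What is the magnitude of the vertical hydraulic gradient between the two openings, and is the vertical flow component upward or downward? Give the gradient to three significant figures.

|i_v| ≈ 0.0889; vertical flow is upward

Total head at BH-5: h = 41.29 m (water level in the standpipe).
Total head at BH-7: h = 44.90 m.
Δh = h(BH-5) − h(BH-7) = 41.29 − 44.90 = -3.61 m.
Vertical separation Δz = 4.30 − (-36.31) = 40.61 m.
|i_v| = |Δh| / Δz = 3.61 / 40.61 = 0.0889.
Head is higher in the deep piezometer, so vertical flow is upward (discharge condition).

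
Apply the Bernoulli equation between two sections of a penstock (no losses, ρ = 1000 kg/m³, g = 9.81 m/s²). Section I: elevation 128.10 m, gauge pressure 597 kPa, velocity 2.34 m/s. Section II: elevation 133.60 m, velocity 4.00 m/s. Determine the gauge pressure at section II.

P₂ ≈ 538 kPa

Pressure head at I: ψ₁ = P₁/(ρg) = 597×1000 / (1000 × 9.81) = 60.86 m.
Velocity heads: v₁²/2g = 2.34²/19.62 = 0.279 m; v₂²/2g = 4.00²/19.62 = 0.815 m.
Total head H = z₁ + ψ₁ + v₁²/2g = 128.10 + 60.86 + 0.279 = 189.24 m.
ψ₂ = H − z₂ − v₂²/2g = 189.24 − 133.60 − 0.815 = 54.83 m.
P₂ = ρgψ₂ = 1000 × 9.81 × 54.83 ≈ 538 kPa.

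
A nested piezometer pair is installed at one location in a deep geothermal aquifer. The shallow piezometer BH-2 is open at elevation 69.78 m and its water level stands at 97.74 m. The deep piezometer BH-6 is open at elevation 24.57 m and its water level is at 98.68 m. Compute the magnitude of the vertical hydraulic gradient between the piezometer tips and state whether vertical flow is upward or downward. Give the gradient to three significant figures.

|i_v| ≈ 0.0208; vertical flow is upward

Total head at BH-2: h = 97.74 m (water level in the standpipe).
Total head at BH-6: h = 98.68 m.
Δh = h(BH-2) − h(BH-6) = 97.74 − 98.68 = -0.94 m.
Vertical separation Δz = 69.78 − 24.57 = 45.21 m.
|i_v| = |Δh| / Δz = 0.94 / 45.21 = 0.0208.
Head is higher in the deep piezometer, so vertical flow is upward (discharge condition).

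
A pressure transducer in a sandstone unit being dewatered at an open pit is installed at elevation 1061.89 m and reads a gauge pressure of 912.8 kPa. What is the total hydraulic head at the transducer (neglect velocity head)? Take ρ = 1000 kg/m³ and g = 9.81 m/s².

h ≈ 1154.94 m

ψ = P/(ρg) = 912.8×1000 / (1000 × 9.81) = 93.05 m.
h = z + ψ = 1061.89 + 93.05 = 1154.94 m.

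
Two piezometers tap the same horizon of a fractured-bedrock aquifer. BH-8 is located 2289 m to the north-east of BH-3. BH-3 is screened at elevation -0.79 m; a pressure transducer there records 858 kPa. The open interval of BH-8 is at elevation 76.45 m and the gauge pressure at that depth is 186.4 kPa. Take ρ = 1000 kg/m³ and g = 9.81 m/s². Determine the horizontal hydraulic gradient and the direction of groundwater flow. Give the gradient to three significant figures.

Pressure head at BH-3: ψ = P/(ρg) = 858×1000 / (1000 × 9.81) = 87.46 m.
Total head at BH-3: h = z + ψ = -0.79 + 87.46 = 86.67 m.
Pressure head at BH-8: ψ = P/(ρg) = 186.4×1000 / (1000 × 9.81) = 19.00 m.
Total head at BH-8: h = z + ψ = 76.45 + 19.00 = 95.45 m.
Head difference: h(BH-3) − h(BH-8) = 86.67 − 95.45 = -8.78 m.
Hydraulic gradient: i = |Δh| / L = 8.78 / 2289 = 0.00384.
Flow is from higher to lower head: from BH-8 toward BH-3, i.e. toward the south-west.

i ≈ 0.00384; groundwater flows toward the south-west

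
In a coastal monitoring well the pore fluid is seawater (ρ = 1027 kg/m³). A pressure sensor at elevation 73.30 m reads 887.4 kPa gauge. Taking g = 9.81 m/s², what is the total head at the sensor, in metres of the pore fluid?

ψ = P/(ρg) = 887.4×1000 / (1027 × 9.81) = 88.08 m.
h = z + ψ = 73.30 + 88.08 = 161.38 m.

h ≈ 161.38 m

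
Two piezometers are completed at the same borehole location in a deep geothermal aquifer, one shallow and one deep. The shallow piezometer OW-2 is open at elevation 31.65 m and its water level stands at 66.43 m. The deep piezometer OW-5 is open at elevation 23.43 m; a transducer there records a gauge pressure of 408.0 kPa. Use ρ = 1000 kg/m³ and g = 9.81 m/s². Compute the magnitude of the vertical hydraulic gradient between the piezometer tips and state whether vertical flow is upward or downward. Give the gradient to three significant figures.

|i_v| ≈ 0.172; vertical flow is downward

Total head at OW-2: h = 66.43 m (water level in the standpipe).
Pressure head at OW-5: ψ = P/(ρg) = 408.0×1000 / (1000 × 9.81) = 41.59 m.
Total head at OW-5: h = z + ψ = 23.43 + 41.59 = 65.02 m.
Δh = h(OW-2) − h(OW-5) = 66.43 − 65.02 = 1.41 m.
Vertical separation Δz = 31.65 − 23.43 = 8.22 m.
|i_v| = |Δh| / Δz = 1.41 / 8.22 = 0.172.
Head is higher in the shallow piezometer, so vertical flow is downward (recharge condition).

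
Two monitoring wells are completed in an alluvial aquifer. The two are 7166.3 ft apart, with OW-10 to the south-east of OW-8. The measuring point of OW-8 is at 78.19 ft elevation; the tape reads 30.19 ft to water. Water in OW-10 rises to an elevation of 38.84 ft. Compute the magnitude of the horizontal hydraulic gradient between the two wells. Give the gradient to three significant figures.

Total head at OW-8: h = 78.19 − 30.19 = 48.00 ft.
Total head at OW-10: h = 38.84 ft (water level in the piezometer is the total head).
Head difference: h(OW-8) − h(OW-10) = 48.00 − 38.84 = 9.16 ft.
Hydraulic gradient: i = |Δh| / L = 9.16 / 7166.3 = 0.00128.

i ≈ 0.00128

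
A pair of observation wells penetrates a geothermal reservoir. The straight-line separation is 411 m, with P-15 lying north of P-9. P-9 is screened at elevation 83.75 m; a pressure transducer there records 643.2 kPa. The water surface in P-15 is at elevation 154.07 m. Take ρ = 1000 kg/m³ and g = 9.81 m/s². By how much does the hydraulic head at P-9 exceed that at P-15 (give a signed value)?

Pressure head at P-9: ψ = P/(ρg) = 643.2×1000 / (1000 × 9.81) = 65.57 m.
Total head at P-9: h = z + ψ = 83.75 + 65.57 = 149.32 m.
Total head at P-15: h = 154.07 m (water level in the piezometer is the total head).
Head difference: h(P-9) − h(P-15) = 149.32 − 154.07 = -4.75 m.

Δh ≈ -4.75 m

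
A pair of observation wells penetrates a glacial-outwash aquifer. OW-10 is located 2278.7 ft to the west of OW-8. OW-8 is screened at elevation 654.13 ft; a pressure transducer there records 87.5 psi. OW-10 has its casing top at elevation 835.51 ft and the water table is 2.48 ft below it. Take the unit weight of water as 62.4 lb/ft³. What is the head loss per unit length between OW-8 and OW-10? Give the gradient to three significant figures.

Pressure head at OW-8: ψ = 144·P/γ = 144 × 87.5 / 62.4 = 201.92 ft.
Total head at OW-8: h = z + ψ = 654.13 + 201.92 = 856.05 ft.
Total head at OW-10: h = 835.51 − 2.48 = 833.03 ft.
Head difference: h(OW-8) − h(OW-10) = 856.05 − 833.03 = 23.02 ft.
Hydraulic gradient: i = |Δh| / L = 23.02 / 2278.7 = 0.0101.

i ≈ 0.0101 ft/ft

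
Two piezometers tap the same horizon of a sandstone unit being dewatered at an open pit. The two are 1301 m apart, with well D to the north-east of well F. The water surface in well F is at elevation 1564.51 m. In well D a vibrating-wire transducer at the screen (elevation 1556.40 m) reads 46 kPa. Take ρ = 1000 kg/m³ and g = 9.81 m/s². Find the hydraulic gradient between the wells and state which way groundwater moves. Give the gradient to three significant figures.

Total head at well F: h = 1564.51 m (water level in the piezometer is the total head).
Pressure head at well D: ψ = P/(ρg) = 46×1000 / (1000 × 9.81) = 4.69 m.
Total head at well D: h = z + ψ = 1556.40 + 4.69 = 1561.09 m.
Head difference: h(well F) − h(well D) = 1564.51 − 1561.09 = 3.42 m.
Hydraulic gradient: i = |Δh| / L = 3.42 / 1301 = 0.00263.
Flow is from higher to lower head: from well F toward well D, i.e. toward the north-east.

i ≈ 0.00263; groundwater flows toward the north-east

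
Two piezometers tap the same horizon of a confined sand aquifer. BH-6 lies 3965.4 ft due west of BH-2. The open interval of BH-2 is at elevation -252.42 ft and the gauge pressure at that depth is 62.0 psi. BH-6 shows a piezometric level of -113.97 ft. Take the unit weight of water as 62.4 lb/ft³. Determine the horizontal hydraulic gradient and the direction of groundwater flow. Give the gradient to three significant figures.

i ≈ 0.00117; groundwater flows toward the west

Pressure head at BH-2: ψ = 144·P/γ = 144 × 62.0 / 62.4 = 143.08 ft.
Total head at BH-2: h = z + ψ = -252.42 + 143.08 = -109.34 ft.
Total head at BH-6: h = -113.97 ft (water level in the piezometer is the total head).
Head difference: h(BH-2) − h(BH-6) = -109.34 − (-113.97) = 4.63 ft.
Hydraulic gradient: i = |Δh| / L = 4.63 / 3965.4 = 0.00117.
Flow is from higher to lower head: from BH-2 toward BH-6, i.e. toward the west.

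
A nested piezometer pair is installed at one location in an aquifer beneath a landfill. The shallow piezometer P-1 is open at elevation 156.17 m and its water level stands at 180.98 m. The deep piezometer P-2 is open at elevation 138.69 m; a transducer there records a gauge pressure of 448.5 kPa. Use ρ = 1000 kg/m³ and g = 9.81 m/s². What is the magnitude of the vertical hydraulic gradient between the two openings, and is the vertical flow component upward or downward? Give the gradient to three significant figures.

|i_v| ≈ 0.196; vertical flow is upward

Total head at P-1: h = 180.98 m (water level in the standpipe).
Pressure head at P-2: ψ = P/(ρg) = 448.5×1000 / (1000 × 9.81) = 45.72 m.
Total head at P-2: h = z + ψ = 138.69 + 45.72 = 184.41 m.
Δh = h(P-1) − h(P-2) = 180.98 − 184.41 = -3.43 m.
Vertical separation Δz = 156.17 − 138.69 = 17.48 m.
|i_v| = |Δh| / Δz = 3.43 / 17.48 = 0.196.
Head is higher in the deep piezometer, so vertical flow is upward (discharge condition).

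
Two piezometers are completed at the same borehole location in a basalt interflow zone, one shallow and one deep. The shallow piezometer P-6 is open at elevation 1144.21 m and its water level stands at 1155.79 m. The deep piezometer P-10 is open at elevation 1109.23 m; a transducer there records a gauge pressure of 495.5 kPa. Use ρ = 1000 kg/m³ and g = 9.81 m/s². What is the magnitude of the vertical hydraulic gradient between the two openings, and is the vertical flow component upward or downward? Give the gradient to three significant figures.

|i_v| ≈ 0.113; vertical flow is upward

Total head at P-6: h = 1155.79 m (water level in the standpipe).
Pressure head at P-10: ψ = P/(ρg) = 495.5×1000 / (1000 × 9.81) = 50.51 m.
Total head at P-10: h = z + ψ = 1109.23 + 50.51 = 1159.74 m.
Δh = h(P-6) − h(P-10) = 1155.79 − 1159.74 = -3.95 m.
Vertical separation Δz = 1144.21 − 1109.23 = 34.98 m.
|i_v| = |Δh| / Δz = 3.95 / 34.98 = 0.113.
Head is higher in the deep piezometer, so vertical flow is upward (discharge condition).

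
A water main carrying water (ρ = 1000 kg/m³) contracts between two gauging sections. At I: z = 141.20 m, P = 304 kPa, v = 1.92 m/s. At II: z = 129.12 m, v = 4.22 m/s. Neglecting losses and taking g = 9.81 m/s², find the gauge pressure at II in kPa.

Pressure head at I: ψ₁ = P₁/(ρg) = 304×1000 / (1000 × 9.81) = 30.99 m.
Velocity heads: v₁²/2g = 1.92²/19.62 = 0.188 m; v₂²/2g = 4.22²/19.62 = 0.908 m.
Total head H = z₁ + ψ₁ + v₁²/2g = 141.20 + 30.99 + 0.188 = 172.38 m.
ψ₂ = H − z₂ − v₂²/2g = 172.38 − 129.12 − 0.908 = 42.35 m.
P₂ = ρgψ₂ = 1000 × 9.81 × 42.35 ≈ 415 kPa.

P₂ ≈ 415 kPa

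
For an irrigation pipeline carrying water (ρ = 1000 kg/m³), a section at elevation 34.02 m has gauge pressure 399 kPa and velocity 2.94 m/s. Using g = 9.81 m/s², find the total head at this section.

h ≈ 75.13 m

Pressure head ψ = P/(ρg) = 399×1000 / (1000 × 9.81) = 40.67 m.
Velocity head = v²/(2g) = 2.94² / (2 × 9.81) = 0.441 m.
h = z + ψ + v²/(2g) = 34.02 + 40.67 + 0.441 = 75.13 m.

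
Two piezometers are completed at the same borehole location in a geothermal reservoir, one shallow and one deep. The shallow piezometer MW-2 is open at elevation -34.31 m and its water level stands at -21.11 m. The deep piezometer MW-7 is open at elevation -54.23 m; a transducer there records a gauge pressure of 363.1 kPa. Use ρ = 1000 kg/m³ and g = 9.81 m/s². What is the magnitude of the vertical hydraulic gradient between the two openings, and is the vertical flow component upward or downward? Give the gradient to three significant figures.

Total head at MW-2: h = -21.11 m (water level in the standpipe).
Pressure head at MW-7: ψ = P/(ρg) = 363.1×1000 / (1000 × 9.81) = 37.01 m.
Total head at MW-7: h = z + ψ = -54.23 + 37.01 = -17.22 m.
Δh = h(MW-2) − h(MW-7) = -21.11 − (-17.22) = -3.89 m.
Vertical separation Δz = -34.31 − (-54.23) = 19.92 m.
|i_v| = |Δh| / Δz = 3.89 / 19.92 = 0.195.
Head is higher in the deep piezometer, so vertical flow is upward (discharge condition).

|i_v| ≈ 0.195; vertical flow is upward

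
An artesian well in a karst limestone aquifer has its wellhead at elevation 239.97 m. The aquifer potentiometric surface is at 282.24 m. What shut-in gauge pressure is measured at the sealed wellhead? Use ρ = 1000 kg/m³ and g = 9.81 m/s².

P ≈ 415 kPa

Head above the cap: Δh = 282.24 − 239.97 = 42.27 m.
P = ρgΔh = 1000 × 9.81 × 42.27 = 414669 Pa ≈ 415 kPa.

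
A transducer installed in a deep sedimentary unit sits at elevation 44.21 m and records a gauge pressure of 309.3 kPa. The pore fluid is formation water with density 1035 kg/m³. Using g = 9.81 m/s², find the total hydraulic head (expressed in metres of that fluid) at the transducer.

ψ = P/(ρg) = 309.3×1000 / (1035 × 9.81) = 30.46 m.
h = z + ψ = 44.21 + 30.46 = 74.67 m.

h ≈ 74.67 m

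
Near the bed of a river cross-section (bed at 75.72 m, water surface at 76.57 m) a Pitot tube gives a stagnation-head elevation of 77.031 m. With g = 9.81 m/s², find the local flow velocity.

v ≈ 3.01 m/s

Near the bed, under hydrostatic conditions, the piezometric head (z + ψ) equals the free-surface elevation, 76.57 m.
Velocity head = total − piezometric = 77.031 − 76.57 = 0.461 m.
v = √(2g·h_v) = √(2 × 9.81 × 0.461) = 3.01 m/s.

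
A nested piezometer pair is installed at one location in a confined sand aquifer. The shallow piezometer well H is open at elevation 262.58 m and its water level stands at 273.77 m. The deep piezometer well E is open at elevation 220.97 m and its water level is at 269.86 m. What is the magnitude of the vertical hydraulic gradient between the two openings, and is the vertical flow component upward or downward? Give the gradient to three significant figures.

|i_v| ≈ 0.0940; vertical flow is downward

Total head at well H: h = 273.77 m (water level in the standpipe).
Total head at well E: h = 269.86 m.
Δh = h(well H) − h(well E) = 273.77 − 269.86 = 3.91 m.
Vertical separation Δz = 262.58 − 220.97 = 41.61 m.
|i_v| = |Δh| / Δz = 3.91 / 41.61 = 0.0940.
Head is higher in the shallow piezometer, so vertical flow is downward (recharge condition).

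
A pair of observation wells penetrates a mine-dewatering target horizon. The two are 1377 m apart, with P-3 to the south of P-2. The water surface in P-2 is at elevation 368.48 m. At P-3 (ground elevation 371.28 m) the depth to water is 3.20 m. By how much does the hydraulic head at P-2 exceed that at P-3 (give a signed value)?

Δh ≈ 0.40 m

Total head at P-2: h = 368.48 m (water level in the piezometer is the total head).
Total head at P-3: h = 371.28 − 3.20 = 368.08 m.
Head difference: h(P-2) − h(P-3) = 368.48 − 368.08 = 0.40 m.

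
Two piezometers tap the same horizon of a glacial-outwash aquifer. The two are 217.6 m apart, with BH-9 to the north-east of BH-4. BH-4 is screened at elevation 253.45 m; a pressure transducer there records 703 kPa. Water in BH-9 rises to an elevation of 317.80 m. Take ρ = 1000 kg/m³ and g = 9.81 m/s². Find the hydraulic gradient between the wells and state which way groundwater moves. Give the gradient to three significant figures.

i ≈ 0.0336; groundwater flows toward the north-east

Pressure head at BH-4: ψ = P/(ρg) = 703×1000 / (1000 × 9.81) = 71.66 m.
Total head at BH-4: h = z + ψ = 253.45 + 71.66 = 325.11 m.
Total head at BH-9: h = 317.80 m (water level in the piezometer is the total head).
Head difference: h(BH-4) − h(BH-9) = 325.11 − 317.80 = 7.31 m.
Hydraulic gradient: i = |Δh| / L = 7.31 / 217.6 = 0.0336.
Flow is from higher to lower head: from BH-4 toward BH-9, i.e. toward the north-east.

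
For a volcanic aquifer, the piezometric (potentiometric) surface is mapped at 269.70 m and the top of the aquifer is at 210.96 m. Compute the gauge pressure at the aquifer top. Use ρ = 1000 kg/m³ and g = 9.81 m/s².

Pressure head at the aquifer top: ψ = h − z = 269.70 − 210.96 = 58.74 m.
P = ρgψ = 1000 × 9.81 × 58.74 = 576239 Pa ≈ 576 kPa.

P ≈ 576 kPa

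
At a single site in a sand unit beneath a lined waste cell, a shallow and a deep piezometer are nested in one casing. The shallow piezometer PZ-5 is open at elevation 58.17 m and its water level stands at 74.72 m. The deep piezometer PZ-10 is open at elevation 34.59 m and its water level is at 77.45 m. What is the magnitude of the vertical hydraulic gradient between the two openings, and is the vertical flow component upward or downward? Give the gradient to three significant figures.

Total head at PZ-5: h = 74.72 m (water level in the standpipe).
Total head at PZ-10: h = 77.45 m.
Δh = h(PZ-5) − h(PZ-10) = 74.72 − 77.45 = -2.73 m.
Vertical separation Δz = 58.17 − 34.59 = 23.58 m.
|i_v| = |Δh| / Δz = 2.73 / 23.58 = 0.116.
Head is higher in the deep piezometer, so vertical flow is upward (discharge condition).

|i_v| ≈ 0.116; vertical flow is upward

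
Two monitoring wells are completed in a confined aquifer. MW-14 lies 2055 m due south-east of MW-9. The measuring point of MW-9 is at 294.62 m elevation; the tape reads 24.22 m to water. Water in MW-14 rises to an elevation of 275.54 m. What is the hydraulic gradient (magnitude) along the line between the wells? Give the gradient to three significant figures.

i ≈ 0.00250

Total head at MW-9: h = 294.62 − 24.22 = 270.40 m.
Total head at MW-14: h = 275.54 m (water level in the piezometer is the total head).
Head difference: h(MW-9) − h(MW-14) = 270.40 − 275.54 = -5.14 m.
Hydraulic gradient: i = |Δh| / L = 5.14 / 2055 = 0.00250.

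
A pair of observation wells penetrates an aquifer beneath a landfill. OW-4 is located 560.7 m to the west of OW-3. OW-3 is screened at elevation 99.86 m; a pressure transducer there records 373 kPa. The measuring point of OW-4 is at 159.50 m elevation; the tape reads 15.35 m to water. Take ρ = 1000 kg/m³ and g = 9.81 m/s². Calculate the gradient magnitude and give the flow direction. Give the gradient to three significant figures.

i ≈ 0.0112; groundwater flows toward the east

Pressure head at OW-3: ψ = P/(ρg) = 373×1000 / (1000 × 9.81) = 38.02 m.
Total head at OW-3: h = z + ψ = 99.86 + 38.02 = 137.88 m.
Total head at OW-4: h = 159.50 − 15.35 = 144.15 m.
Head difference: h(OW-3) − h(OW-4) = 137.88 − 144.15 = -6.27 m.
Hydraulic gradient: i = |Δh| / L = 6.27 / 560.7 = 0.0112.
Flow is from higher to lower head: from OW-4 toward OW-3, i.e. toward the east.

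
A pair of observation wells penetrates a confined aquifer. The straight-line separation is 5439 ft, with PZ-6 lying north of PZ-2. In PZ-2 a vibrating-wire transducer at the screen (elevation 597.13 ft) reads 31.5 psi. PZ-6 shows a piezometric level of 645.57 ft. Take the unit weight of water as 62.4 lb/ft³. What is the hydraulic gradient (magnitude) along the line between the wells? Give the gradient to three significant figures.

i ≈ 0.00446

Pressure head at PZ-2: ψ = 144·P/γ = 144 × 31.5 / 62.4 = 72.69 ft.
Total head at PZ-2: h = z + ψ = 597.13 + 72.69 = 669.82 ft.
Total head at PZ-6: h = 645.57 ft (water level in the piezometer is the total head).
Head difference: h(PZ-2) − h(PZ-6) = 669.82 − 645.57 = 24.25 ft.
Hydraulic gradient: i = |Δh| / L = 24.25 / 5439 = 0.00446.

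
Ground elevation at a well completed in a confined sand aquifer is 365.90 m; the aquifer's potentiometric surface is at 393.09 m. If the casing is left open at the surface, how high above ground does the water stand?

Water rises to the potentiometric surface, so the rise above ground = 393.09 − 365.90 = 27.19 m.

≈ 27.19 m above ground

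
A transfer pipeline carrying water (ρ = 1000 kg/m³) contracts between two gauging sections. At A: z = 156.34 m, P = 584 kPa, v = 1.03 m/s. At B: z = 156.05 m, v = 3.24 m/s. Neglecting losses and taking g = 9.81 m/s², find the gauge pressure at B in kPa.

Pressure head at A: ψ₁ = P₁/(ρg) = 584×1000 / (1000 × 9.81) = 59.53 m.
Velocity heads: v₁²/2g = 1.03²/19.62 = 0.054 m; v₂²/2g = 3.24²/19.62 = 0.535 m.
Total head H = z₁ + ψ₁ + v₁²/2g = 156.34 + 59.53 + 0.054 = 215.92 m.
ψ₂ = H − z₂ − v₂²/2g = 215.92 − 156.05 − 0.535 = 59.33 m.
P₂ = ρgψ₂ = 1000 × 9.81 × 59.33 ≈ 582 kPa.

P₂ ≈ 582 kPa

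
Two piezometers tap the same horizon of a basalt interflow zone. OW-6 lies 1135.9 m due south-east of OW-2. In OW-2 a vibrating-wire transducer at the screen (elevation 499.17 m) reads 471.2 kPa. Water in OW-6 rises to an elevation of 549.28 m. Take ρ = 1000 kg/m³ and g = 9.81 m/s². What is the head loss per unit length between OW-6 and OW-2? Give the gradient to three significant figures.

Pressure head at OW-2: ψ = P/(ρg) = 471.2×1000 / (1000 × 9.81) = 48.03 m.
Total head at OW-2: h = z + ψ = 499.17 + 48.03 = 547.20 m.
Total head at OW-6: h = 549.28 m (water level in the piezometer is the total head).
Head difference: h(OW-2) − h(OW-6) = 547.20 − 549.28 = -2.08 m.
Hydraulic gradient: i = |Δh| / L = 2.08 / 1135.9 = 0.00183.

i ≈ 0.00183 m/m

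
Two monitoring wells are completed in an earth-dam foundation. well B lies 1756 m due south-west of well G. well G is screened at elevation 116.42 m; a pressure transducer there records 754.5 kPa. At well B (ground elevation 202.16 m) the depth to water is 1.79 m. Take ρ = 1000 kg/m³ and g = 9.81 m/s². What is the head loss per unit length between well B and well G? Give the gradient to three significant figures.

i ≈ 0.00401 m/m

Pressure head at well G: ψ = P/(ρg) = 754.5×1000 / (1000 × 9.81) = 76.91 m.
Total head at well G: h = z + ψ = 116.42 + 76.91 = 193.33 m.
Total head at well B: h = 202.16 − 1.79 = 200.37 m.
Head difference: h(well G) − h(well B) = 193.33 − 200.37 = -7.04 m.
Hydraulic gradient: i = |Δh| / L = 7.04 / 1756 = 0.00401.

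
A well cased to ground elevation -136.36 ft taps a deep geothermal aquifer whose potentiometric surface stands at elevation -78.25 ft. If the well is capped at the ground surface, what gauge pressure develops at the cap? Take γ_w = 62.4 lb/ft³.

Head above the cap: Δh = -78.25 − (-136.36) = 58.11 ft.
P = γΔh/144 = 62.4 × 58.11 / 144 = 25.2 psi.

P ≈ 25.2 psi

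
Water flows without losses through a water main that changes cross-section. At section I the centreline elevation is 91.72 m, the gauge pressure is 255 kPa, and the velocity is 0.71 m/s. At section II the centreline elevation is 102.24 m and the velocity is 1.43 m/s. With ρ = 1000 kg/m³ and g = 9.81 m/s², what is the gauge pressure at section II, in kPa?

Pressure head at I: ψ₁ = P₁/(ρg) = 255×1000 / (1000 × 9.81) = 25.99 m.
Velocity heads: v₁²/2g = 0.71²/19.62 = 0.026 m; v₂²/2g = 1.43²/19.62 = 0.104 m.
Total head H = z₁ + ψ₁ + v₁²/2g = 91.72 + 25.99 + 0.026 = 117.74 m.
ψ₂ = H − z₂ − v₂²/2g = 117.74 − 102.24 − 0.104 = 15.40 m.
P₂ = ρgψ₂ = 1000 × 9.81 × 15.40 ≈ 151 kPa.

P₂ ≈ 151 kPa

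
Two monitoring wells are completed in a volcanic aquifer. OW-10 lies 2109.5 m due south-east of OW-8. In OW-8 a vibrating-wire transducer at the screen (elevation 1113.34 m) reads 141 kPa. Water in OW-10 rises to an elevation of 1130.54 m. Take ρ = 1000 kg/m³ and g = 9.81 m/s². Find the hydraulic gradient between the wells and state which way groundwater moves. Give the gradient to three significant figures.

i ≈ 0.00134; groundwater flows toward the north-west

Pressure head at OW-8: ψ = P/(ρg) = 141×1000 / (1000 × 9.81) = 14.37 m.
Total head at OW-8: h = z + ψ = 1113.34 + 14.37 = 1127.71 m.
Total head at OW-10: h = 1130.54 m (water level in the piezometer is the total head).
Head difference: h(OW-8) − h(OW-10) = 1127.71 − 1130.54 = -2.83 m.
Hydraulic gradient: i = |Δh| / L = 2.83 / 2109.5 = 0.00134.
Flow is from higher to lower head: from OW-10 toward OW-8, i.e. toward the north-west.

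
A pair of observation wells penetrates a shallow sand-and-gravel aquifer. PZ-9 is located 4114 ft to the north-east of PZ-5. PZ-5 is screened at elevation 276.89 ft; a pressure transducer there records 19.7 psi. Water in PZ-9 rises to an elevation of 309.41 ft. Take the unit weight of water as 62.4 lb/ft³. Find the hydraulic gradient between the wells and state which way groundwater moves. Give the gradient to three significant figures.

Pressure head at PZ-5: ψ = 144·P/γ = 144 × 19.7 / 62.4 = 45.46 ft.
Total head at PZ-5: h = z + ψ = 276.89 + 45.46 = 322.35 ft.
Total head at PZ-9: h = 309.41 ft (water level in the piezometer is the total head).
Head difference: h(PZ-5) − h(PZ-9) = 322.35 − 309.41 = 12.94 ft.
Hydraulic gradient: i = |Δh| / L = 12.94 / 4114 = 0.00315.
Flow is from higher to lower head: from PZ-5 toward PZ-9, i.e. toward the north-east.

i ≈ 0.00315; groundwater flows toward the north-east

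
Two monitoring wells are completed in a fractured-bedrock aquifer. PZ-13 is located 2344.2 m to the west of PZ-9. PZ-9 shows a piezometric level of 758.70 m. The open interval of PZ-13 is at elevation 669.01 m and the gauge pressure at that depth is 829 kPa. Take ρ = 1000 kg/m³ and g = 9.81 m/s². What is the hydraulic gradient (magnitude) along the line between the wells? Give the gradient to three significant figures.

i ≈ 0.00221

Total head at PZ-9: h = 758.70 m (water level in the piezometer is the total head).
Pressure head at PZ-13: ψ = P/(ρg) = 829×1000 / (1000 × 9.81) = 84.51 m.
Total head at PZ-13: h = z + ψ = 669.01 + 84.51 = 753.52 m.
Head difference: h(PZ-9) − h(PZ-13) = 758.70 − 753.52 = 5.18 m.
Hydraulic gradient: i = |Δh| / L = 5.18 / 2344.2 = 0.00221.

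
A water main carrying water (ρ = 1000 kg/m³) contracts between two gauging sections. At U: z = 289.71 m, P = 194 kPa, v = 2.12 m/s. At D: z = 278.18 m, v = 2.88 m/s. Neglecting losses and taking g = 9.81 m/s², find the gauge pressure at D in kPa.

P₂ ≈ 305 kPa

Pressure head at U: ψ₁ = P₁/(ρg) = 194×1000 / (1000 × 9.81) = 19.78 m.
Velocity heads: v₁²/2g = 2.12²/19.62 = 0.229 m; v₂²/2g = 2.88²/19.62 = 0.423 m.
Total head H = z₁ + ψ₁ + v₁²/2g = 289.71 + 19.78 + 0.229 = 309.72 m.
ψ₂ = H − z₂ − v₂²/2g = 309.72 − 278.18 − 0.423 = 31.12 m.
P₂ = ρgψ₂ = 1000 × 9.81 × 31.12 ≈ 305 kPa.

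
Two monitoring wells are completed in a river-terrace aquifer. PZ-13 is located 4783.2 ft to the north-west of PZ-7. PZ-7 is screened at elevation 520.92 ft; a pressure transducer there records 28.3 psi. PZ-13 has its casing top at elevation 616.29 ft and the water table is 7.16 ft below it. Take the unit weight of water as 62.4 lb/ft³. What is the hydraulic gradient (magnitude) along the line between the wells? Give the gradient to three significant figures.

i ≈ 0.00479

Pressure head at PZ-7: ψ = 144·P/γ = 144 × 28.3 / 62.4 = 65.31 ft.
Total head at PZ-7: h = z + ψ = 520.92 + 65.31 = 586.23 ft.
Total head at PZ-13: h = 616.29 − 7.16 = 609.13 ft.
Head difference: h(PZ-7) − h(PZ-13) = 586.23 − 609.13 = -22.90 ft.
Hydraulic gradient: i = |Δh| / L = 22.90 / 4783.2 = 0.00479.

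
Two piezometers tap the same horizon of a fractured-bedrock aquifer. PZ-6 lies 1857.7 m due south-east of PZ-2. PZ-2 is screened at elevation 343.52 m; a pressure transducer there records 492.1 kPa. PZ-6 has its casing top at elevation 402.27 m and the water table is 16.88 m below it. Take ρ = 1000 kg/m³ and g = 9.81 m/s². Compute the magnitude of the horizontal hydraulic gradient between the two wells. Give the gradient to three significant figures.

i ≈ 0.00446

Pressure head at PZ-2: ψ = P/(ρg) = 492.1×1000 / (1000 × 9.81) = 50.16 m.
Total head at PZ-2: h = z + ψ = 343.52 + 50.16 = 393.68 m.
Total head at PZ-6: h = 402.27 − 16.88 = 385.39 m.
Head difference: h(PZ-2) − h(PZ-6) = 393.68 − 385.39 = 8.29 m.
Hydraulic gradient: i = |Δh| / L = 8.29 / 1857.7 = 0.00446.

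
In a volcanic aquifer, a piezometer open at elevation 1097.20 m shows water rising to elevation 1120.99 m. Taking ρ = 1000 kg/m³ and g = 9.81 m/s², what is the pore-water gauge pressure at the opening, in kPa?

P ≈ 233 kPa

Pressure head ψ = h − z = 1120.99 − 1097.20 = 23.79 m.
P = ρgψ = 1000 × 9.81 × 23.79 = 233380 Pa ≈ 233 kPa.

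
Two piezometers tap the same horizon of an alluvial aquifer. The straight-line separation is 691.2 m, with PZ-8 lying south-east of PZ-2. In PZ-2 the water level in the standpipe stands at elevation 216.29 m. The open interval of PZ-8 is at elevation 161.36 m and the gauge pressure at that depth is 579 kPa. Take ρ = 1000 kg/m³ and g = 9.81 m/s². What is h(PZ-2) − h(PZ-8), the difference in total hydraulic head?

Δh ≈ -4.09 m

Total head at PZ-2: h = 216.29 m (water level in the piezometer is the total head).
Pressure head at PZ-8: ψ = P/(ρg) = 579×1000 / (1000 × 9.81) = 59.02 m.
Total head at PZ-8: h = z + ψ = 161.36 + 59.02 = 220.38 m.
Head difference: h(PZ-2) − h(PZ-8) = 216.29 − 220.38 = -4.09 m.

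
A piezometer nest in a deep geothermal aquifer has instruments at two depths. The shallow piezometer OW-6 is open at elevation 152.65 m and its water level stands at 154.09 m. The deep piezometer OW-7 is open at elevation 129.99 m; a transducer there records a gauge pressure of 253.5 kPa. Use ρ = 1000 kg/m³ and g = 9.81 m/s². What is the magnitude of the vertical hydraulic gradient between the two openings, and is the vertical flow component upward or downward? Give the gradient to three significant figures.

|i_v| ≈ 0.0768; vertical flow is upward

Total head at OW-6: h = 154.09 m (water level in the standpipe).
Pressure head at OW-7: ψ = P/(ρg) = 253.5×1000 / (1000 × 9.81) = 25.84 m.
Total head at OW-7: h = z + ψ = 129.99 + 25.84 = 155.83 m.
Δh = h(OW-6) − h(OW-7) = 154.09 − 155.83 = -1.74 m.
Vertical separation Δz = 152.65 − 129.99 = 22.66 m.
|i_v| = |Δh| / Δz = 1.74 / 22.66 = 0.0768.
Head is higher in the deep piezometer, so vertical flow is upward (discharge condition).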